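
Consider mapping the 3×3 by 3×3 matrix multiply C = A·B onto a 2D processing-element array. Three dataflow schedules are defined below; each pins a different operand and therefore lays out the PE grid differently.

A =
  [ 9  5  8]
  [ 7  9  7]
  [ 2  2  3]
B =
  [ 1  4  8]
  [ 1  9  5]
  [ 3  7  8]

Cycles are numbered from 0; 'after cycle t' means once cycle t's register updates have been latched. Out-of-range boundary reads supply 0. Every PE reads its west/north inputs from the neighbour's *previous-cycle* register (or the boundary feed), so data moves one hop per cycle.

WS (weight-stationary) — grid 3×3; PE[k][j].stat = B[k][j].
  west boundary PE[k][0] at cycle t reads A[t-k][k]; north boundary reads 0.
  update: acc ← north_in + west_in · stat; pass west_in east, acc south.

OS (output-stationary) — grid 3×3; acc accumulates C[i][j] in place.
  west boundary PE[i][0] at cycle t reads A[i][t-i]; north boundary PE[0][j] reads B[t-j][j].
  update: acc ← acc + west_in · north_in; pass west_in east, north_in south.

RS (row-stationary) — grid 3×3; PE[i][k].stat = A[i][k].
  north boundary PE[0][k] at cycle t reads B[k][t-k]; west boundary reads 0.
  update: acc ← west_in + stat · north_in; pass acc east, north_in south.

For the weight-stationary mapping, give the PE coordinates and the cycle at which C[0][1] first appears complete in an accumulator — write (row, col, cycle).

(row, col, cycle) = (2, 1, 3)

Under WS, C[0][1] lands at PE[2][1]:
  step 0 · PE2,1: acc=0; fwd→0 fwd↓0
  step 1 · PE2,1: acc=0; fwd→0 fwd↓0
  step 2 · PE2,1: acc=0; fwd→0 fwd↓0
  step 3 · PE2,1: acc=137; fwd→8 fwd↓137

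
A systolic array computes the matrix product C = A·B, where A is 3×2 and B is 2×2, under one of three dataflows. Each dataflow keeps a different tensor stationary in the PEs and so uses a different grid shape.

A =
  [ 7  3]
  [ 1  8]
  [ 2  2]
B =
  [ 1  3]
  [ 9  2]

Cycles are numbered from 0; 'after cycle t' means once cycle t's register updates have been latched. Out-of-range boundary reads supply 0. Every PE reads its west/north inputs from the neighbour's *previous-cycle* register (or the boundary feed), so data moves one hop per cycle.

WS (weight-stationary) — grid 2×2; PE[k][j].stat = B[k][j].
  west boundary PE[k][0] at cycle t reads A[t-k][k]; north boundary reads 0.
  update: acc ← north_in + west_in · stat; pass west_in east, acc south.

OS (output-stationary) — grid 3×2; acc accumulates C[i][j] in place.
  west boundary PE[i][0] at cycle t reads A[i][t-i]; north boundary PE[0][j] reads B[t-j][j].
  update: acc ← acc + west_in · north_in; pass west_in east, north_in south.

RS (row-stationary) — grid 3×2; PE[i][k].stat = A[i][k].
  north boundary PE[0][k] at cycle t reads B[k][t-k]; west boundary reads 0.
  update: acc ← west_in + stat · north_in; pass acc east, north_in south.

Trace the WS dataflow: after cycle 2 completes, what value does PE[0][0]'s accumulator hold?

PE[0][0].acc = 2

WS 2×2: PE[0][0] cycle-by-cycle (with neighbour feeds):
  after 0 — PE[0][0] acc=7, pass-E 7, pass-S 7
  after 1 — PE[0][0] acc=1, pass-E 1, pass-S 1
  after 2 — PE[0][0] acc=2, pass-E 2, pass-S 2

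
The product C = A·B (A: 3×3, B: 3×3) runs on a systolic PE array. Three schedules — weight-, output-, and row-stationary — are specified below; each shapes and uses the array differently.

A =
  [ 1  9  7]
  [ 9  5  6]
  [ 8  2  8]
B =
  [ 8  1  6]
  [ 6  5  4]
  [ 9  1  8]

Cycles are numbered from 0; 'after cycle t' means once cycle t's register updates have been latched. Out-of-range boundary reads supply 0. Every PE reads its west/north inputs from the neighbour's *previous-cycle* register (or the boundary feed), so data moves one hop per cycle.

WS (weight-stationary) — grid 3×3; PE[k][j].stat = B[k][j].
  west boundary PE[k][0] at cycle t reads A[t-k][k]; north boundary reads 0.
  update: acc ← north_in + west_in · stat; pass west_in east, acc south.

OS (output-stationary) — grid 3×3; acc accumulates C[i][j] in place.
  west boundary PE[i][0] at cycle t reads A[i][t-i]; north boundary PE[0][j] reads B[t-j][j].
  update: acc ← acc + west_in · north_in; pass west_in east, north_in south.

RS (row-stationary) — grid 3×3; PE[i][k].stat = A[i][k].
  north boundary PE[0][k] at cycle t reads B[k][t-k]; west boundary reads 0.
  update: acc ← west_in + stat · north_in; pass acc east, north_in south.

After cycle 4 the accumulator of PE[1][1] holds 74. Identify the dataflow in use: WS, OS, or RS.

dataflow = RS

Under WS (3×3), PE[1][1]:
  c0 r1c1: 0 / 0 / 0
  c1 r1c1: 0 / 0 / 0
  c2 r1c1: 46 / 9 / 46
  c3 r1c1: 34 / 5 / 34
  c4 r1c1: 18 / 2 / 18
Under OS (3×3), PE[1][1]:
  c0 r1c1: 0 / 0 / 0
  c1 r1c1: 0 / 0 / 0
  c2 r1c1: 9 / 9 / 1
  c3 r1c1: 34 / 5 / 5
  c4 r1c1: 40 / 6 / 1
Under RS (3×3), PE[1][1]:
  c0 r1c1: 0 / 0 / 0
  c1 r1c1: 0 / 0 / 0
  c2 r1c1: 102 / 102 / 6
  c3 r1c1: 34 / 34 / 5
  c4 r1c1: 74 / 74 / 4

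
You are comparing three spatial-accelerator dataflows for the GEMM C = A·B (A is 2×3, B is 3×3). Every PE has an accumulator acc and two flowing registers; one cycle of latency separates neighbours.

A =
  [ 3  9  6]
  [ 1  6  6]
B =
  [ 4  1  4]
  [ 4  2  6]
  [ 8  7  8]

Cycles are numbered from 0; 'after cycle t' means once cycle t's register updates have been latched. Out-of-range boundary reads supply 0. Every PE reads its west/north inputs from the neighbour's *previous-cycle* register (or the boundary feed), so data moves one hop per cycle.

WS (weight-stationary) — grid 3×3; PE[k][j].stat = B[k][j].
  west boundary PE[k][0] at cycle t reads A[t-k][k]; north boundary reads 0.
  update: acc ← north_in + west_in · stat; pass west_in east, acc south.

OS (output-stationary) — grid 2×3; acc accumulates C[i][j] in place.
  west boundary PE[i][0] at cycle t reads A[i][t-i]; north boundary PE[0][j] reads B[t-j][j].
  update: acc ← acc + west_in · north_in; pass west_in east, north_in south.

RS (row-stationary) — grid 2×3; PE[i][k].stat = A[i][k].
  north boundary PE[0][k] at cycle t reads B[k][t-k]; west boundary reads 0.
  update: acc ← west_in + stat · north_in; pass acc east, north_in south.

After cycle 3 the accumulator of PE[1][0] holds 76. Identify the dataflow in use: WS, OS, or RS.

dataflow = OS

— WS: 3×3; PE[1][0] trace:
  c0 r1c0: 0 / 0 / 0
  c1 r1c0: 48 / 9 / 48
  c2 r1c0: 28 / 6 / 28
  c3 r1c0: 0 / 0 / 0
— OS: 2×3; PE[1][0] trace:
  c0 r1c0: 0 / 0 / 0
  c1 r1c0: 4 / 1 / 4
  c2 r1c0: 28 / 6 / 4
  c3 r1c0: 76 / 6 / 8
— RS: 2×3; PE[1][0] trace:
  c0 r1c0: 0 / 0 / 0
  c1 r1c0: 4 / 4 / 4
  c2 r1c0: 1 / 1 / 1
  c3 r1c0: 4 / 4 / 4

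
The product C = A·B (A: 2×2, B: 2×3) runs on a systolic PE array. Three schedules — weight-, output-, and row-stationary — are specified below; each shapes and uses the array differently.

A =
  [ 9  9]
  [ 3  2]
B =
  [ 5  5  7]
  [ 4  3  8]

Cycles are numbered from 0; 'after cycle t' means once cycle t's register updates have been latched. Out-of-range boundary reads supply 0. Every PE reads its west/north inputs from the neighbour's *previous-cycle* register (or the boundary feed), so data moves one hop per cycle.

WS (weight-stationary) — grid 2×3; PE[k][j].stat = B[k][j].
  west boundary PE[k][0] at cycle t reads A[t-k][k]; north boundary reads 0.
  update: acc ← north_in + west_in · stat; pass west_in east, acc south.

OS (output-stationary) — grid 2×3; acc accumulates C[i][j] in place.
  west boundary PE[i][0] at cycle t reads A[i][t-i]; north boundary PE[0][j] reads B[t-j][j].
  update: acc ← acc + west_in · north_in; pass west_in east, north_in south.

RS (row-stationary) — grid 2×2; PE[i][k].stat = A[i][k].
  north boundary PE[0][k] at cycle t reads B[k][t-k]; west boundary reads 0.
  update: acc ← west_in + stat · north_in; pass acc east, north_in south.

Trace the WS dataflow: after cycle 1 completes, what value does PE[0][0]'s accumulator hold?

WS on a 2×3 grid — tracing PE[0][0] and its feeders:
  after 0 — PE[0][0] acc=45, pass-E 9, pass-S 45
  after 1 — PE[0][0] acc=15, pass-E 3, pass-S 15

PE[0][0].acc = 15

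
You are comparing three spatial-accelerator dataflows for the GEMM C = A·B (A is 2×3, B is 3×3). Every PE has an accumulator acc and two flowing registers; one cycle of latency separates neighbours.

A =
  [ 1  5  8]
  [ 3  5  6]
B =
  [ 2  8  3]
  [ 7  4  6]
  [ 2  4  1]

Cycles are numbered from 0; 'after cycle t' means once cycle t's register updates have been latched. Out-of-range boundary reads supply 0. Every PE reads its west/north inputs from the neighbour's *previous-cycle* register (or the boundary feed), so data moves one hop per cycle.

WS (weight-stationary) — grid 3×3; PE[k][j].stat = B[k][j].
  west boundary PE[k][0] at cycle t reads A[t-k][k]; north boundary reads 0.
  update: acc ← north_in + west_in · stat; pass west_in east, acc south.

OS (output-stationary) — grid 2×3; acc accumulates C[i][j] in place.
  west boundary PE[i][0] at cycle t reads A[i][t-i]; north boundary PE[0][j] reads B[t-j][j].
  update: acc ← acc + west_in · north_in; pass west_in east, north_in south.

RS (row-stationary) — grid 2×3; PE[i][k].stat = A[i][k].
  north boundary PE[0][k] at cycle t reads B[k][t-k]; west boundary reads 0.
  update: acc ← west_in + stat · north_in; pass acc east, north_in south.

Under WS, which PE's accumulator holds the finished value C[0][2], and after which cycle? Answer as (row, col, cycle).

(row, col, cycle) = (2, 2, 4)

WS — PE[2][2] is where C[0][2] collects:
  0: (2,2).acc=0  regs=<0,0>
  1: (2,2).acc=0  regs=<0,0>
  2: (2,2).acc=0  regs=<0,0>
  3: (2,2).acc=0  regs=<0,0>
  4: (2,2).acc=41  regs=<8,41>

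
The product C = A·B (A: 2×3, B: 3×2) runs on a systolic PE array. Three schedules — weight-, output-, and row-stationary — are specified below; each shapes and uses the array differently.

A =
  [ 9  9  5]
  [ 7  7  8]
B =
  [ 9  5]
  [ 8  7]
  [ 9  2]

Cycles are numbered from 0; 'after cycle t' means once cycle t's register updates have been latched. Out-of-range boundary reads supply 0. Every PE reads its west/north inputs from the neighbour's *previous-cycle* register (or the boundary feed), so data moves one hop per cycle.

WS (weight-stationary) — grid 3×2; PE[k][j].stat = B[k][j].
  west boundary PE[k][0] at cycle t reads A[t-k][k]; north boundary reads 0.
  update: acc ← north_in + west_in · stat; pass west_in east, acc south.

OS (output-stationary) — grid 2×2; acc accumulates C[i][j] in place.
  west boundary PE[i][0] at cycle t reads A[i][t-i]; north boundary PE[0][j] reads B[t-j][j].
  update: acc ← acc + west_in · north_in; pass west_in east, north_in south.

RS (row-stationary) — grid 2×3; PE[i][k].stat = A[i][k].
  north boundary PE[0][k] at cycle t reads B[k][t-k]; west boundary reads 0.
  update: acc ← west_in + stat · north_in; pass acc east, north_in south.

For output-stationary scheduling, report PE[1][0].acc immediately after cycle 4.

PE[1][0].acc = 191

OS (2×2). Following PE[1][0] plus its west/north inputs:
  c0 r0c0: 81 / 9 / 9
  c0 r1c0: 0 / 0 / 0
  c1 r0c0: 153 / 9 / 8
  c1 r1c0: 63 / 7 / 9
  c2 r0c0: 198 / 5 / 9
  c2 r1c0: 119 / 7 / 8
  c3 r0c0: 198 / 0 / 0
  c3 r1c0: 191 / 8 / 9
  c4 r0c0: 198 / 0 / 0
  c4 r1c0: 191 / 0 / 0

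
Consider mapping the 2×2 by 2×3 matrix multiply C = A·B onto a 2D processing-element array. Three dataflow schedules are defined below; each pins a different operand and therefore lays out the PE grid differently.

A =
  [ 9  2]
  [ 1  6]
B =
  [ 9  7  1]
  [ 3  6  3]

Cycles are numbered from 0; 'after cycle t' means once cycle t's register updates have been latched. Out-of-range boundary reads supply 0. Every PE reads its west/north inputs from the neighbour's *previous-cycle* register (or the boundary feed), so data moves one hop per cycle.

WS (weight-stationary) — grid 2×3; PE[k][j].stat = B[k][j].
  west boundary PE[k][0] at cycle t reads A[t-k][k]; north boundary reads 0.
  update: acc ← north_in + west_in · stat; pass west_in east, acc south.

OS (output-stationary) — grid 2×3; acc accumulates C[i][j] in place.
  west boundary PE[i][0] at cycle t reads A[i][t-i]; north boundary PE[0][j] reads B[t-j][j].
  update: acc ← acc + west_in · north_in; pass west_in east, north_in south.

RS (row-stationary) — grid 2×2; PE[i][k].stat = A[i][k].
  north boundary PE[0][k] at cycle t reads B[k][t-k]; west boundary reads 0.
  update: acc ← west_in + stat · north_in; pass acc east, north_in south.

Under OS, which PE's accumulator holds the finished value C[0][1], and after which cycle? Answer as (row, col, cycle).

(row, col, cycle) = (0, 1, 2)

Under OS, C[0][1] lands at PE[0][1]:
  cycle 0: PE[0][1] → acc 0, east 0, south 0
  cycle 1: PE[0][1] → acc 63, east 9, south 7
  cycle 2: PE[0][1] → acc 75, east 2, south 6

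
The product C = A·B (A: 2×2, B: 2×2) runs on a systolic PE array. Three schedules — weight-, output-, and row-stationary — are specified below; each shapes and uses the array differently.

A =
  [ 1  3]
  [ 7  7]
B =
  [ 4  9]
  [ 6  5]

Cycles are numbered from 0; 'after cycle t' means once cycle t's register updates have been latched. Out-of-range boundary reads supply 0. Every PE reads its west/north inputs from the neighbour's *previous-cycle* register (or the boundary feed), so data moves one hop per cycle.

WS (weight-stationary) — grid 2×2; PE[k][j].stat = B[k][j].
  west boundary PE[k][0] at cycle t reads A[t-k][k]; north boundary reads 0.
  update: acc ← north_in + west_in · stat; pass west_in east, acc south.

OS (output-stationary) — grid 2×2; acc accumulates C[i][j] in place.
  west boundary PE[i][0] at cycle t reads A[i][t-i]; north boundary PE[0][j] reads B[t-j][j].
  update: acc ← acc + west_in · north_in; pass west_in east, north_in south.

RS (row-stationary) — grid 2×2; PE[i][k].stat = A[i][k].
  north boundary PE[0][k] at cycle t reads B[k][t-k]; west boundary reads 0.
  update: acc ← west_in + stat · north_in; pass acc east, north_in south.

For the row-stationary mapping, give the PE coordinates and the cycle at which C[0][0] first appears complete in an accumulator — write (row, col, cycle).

RS — PE[0][1] is where C[0][0] collects:
  c0 r0c1: 0 / 0 / 0
  c1 r0c1: 22 / 22 / 6

(row, col, cycle) = (0, 1, 1)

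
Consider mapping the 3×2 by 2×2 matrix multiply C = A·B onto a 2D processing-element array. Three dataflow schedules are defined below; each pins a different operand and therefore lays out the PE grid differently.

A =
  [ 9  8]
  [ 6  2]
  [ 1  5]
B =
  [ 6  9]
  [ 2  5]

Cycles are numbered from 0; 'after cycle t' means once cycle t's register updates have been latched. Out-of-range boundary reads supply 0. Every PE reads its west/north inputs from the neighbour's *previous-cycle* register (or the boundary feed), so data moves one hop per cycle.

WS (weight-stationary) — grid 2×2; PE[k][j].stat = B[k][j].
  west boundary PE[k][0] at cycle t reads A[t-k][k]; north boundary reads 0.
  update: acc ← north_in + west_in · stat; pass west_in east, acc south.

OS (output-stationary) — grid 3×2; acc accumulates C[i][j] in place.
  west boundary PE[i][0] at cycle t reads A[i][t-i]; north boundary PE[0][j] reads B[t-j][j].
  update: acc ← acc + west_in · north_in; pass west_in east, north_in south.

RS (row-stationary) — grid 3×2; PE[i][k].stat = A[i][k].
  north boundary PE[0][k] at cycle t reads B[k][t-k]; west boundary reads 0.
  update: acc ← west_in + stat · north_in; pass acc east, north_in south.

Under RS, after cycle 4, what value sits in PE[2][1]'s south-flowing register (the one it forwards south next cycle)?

register = 5

Tracing RS — 3×2 array, target PE[2][1]:
  0: (1,1).acc=0  regs=<0,0>
  0: (2,0).acc=0  regs=<0,0>
  0: (2,1).acc=0  regs=<0,0>
  1: (1,1).acc=0  regs=<0,0>
  1: (2,0).acc=0  regs=<0,0>
  1: (2,1).acc=0  regs=<0,0>
  2: (1,1).acc=40  regs=<40,2>
  2: (2,0).acc=6  regs=<6,6>
  2: (2,1).acc=0  regs=<0,0>
  3: (1,1).acc=64  regs=<64,5>
  3: (2,0).acc=9  regs=<9,9>
  3: (2,1).acc=16  regs=<16,2>
  4: (1,1).acc=0  regs=<0,0>
  4: (2,0).acc=0  regs=<0,0>
  4: (2,1).acc=34  regs=<34,5>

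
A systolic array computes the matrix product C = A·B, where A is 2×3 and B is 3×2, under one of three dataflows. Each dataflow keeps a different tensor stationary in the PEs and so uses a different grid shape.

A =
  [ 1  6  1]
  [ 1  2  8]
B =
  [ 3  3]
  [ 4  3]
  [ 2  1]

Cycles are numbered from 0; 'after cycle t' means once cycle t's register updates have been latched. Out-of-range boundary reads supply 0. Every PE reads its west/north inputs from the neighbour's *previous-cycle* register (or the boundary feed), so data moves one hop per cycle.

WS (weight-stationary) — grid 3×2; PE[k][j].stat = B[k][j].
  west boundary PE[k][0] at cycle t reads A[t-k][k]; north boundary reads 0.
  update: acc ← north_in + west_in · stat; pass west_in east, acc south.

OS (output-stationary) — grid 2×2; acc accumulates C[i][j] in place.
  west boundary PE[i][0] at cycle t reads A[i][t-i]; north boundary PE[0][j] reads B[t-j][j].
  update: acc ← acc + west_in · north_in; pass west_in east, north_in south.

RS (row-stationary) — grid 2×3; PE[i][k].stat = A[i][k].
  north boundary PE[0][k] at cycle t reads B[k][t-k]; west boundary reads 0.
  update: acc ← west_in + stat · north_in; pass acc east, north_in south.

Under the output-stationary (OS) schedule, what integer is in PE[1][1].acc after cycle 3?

PE[1][1].acc = 9

OS 2×2: PE[1][1] cycle-by-cycle (with neighbour feeds):
  t=0 PE[0][1]: acc=0 h=0 v=0
  t=0 PE[1][0]: acc=0 h=0 v=0
  t=0 PE[1][1]: acc=0 h=0 v=0
  t=1 PE[0][1]: acc=3 h=1 v=3
  t=1 PE[1][0]: acc=3 h=1 v=3
  t=1 PE[1][1]: acc=0 h=0 v=0
  t=2 PE[0][1]: acc=21 h=6 v=3
  t=2 PE[1][0]: acc=11 h=2 v=4
  t=2 PE[1][1]: acc=3 h=1 v=3
  t=3 PE[0][1]: acc=22 h=1 v=1
  t=3 PE[1][0]: acc=27 h=8 v=2
  t=3 PE[1][1]: acc=9 h=2 v=3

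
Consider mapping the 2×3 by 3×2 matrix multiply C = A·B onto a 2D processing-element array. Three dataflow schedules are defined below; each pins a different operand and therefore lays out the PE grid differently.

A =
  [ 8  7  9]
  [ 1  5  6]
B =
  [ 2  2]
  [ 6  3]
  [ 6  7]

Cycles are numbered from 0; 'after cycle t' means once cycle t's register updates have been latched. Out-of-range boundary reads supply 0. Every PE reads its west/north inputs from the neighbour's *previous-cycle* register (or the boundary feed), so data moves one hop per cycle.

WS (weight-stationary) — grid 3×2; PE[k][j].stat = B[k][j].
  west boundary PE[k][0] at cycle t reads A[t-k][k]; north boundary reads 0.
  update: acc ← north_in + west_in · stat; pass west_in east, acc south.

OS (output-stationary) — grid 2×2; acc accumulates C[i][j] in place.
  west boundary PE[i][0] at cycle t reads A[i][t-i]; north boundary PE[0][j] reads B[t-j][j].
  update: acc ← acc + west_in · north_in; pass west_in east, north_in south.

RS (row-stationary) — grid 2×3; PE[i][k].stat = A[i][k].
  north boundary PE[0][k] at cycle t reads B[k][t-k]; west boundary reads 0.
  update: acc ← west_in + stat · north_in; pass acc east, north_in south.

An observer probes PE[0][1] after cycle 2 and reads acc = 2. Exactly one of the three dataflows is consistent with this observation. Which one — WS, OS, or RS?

— WS: 3×2; PE[0][1] trace:
  cycle 0: PE[0][1] → acc 0, east 0, south 0
  cycle 1: PE[0][1] → acc 16, east 8, south 16
  cycle 2: PE[0][1] → acc 2, east 1, south 2
— OS: 2×2; PE[0][1] trace:
  cycle 0: PE[0][1] → acc 0, east 0, south 0
  cycle 1: PE[0][1] → acc 16, east 8, south 2
  cycle 2: PE[0][1] → acc 37, east 7, south 3
— RS: 2×3; PE[0][1] trace:
  cycle 0: PE[0][1] → acc 0, east 0, south 0
  cycle 1: PE[0][1] → acc 58, east 58, south 6
  cycle 2: PE[0][1] → acc 37, east 37, south 3

dataflow = WS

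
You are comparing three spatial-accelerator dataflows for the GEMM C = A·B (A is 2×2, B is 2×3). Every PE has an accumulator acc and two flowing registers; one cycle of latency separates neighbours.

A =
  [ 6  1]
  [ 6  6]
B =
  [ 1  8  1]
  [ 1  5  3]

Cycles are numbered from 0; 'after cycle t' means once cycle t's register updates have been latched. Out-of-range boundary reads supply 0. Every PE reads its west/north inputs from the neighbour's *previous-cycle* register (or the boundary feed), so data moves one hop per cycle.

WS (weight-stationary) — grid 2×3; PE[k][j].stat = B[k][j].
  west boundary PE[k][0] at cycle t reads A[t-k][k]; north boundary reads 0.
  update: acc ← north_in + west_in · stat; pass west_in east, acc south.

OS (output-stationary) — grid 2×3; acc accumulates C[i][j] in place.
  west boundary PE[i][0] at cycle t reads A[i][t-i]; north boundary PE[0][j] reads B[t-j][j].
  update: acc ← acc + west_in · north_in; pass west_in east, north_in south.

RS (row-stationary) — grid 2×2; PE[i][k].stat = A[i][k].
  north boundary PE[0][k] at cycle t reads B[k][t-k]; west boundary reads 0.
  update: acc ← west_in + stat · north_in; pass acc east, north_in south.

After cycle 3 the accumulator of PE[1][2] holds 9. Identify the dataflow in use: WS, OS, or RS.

dataflow = WS

Under WS (2×3), PE[1][2]:
  after 0 — PE[1][2] acc=0, pass-E 0, pass-S 0
  after 1 — PE[1][2] acc=0, pass-E 0, pass-S 0
  after 2 — PE[1][2] acc=0, pass-E 0, pass-S 0
  after 3 — PE[1][2] acc=9, pass-E 1, pass-S 9
Under OS (2×3), PE[1][2]:
  after 0 — PE[1][2] acc=0, pass-E 0, pass-S 0
  after 1 — PE[1][2] acc=0, pass-E 0, pass-S 0
  after 2 — PE[1][2] acc=0, pass-E 0, pass-S 0
  after 3 — PE[1][2] acc=6, pass-E 6, pass-S 1
RS: PE[1][2] is outside its 2×2 grid.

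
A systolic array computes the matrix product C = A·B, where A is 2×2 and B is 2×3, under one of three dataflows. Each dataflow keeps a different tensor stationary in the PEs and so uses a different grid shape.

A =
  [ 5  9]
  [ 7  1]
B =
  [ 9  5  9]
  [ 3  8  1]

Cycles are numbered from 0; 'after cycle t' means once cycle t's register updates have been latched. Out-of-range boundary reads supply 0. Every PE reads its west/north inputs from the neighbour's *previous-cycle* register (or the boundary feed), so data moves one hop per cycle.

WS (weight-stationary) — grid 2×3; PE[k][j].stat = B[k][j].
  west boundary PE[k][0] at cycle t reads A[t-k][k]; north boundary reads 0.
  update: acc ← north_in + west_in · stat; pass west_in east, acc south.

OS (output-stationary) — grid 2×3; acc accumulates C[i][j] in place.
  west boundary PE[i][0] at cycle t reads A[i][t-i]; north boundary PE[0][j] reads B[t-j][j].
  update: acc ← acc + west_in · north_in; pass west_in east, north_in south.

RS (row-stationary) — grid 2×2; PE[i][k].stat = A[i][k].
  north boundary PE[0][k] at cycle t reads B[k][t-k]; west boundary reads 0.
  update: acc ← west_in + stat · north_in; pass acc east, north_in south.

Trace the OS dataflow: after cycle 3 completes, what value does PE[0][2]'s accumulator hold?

PE[0][2].acc = 54

Tracing OS — 2×3 array, target PE[0][2]:
  t=0 PE[0][1]: acc=0 h=0 v=0
  t=0 PE[0][2]: acc=0 h=0 v=0
  t=1 PE[0][1]: acc=25 h=5 v=5
  t=1 PE[0][2]: acc=0 h=0 v=0
  t=2 PE[0][1]: acc=97 h=9 v=8
  t=2 PE[0][2]: acc=45 h=5 v=9
  t=3 PE[0][1]: acc=97 h=0 v=0
  t=3 PE[0][2]: acc=54 h=9 v=1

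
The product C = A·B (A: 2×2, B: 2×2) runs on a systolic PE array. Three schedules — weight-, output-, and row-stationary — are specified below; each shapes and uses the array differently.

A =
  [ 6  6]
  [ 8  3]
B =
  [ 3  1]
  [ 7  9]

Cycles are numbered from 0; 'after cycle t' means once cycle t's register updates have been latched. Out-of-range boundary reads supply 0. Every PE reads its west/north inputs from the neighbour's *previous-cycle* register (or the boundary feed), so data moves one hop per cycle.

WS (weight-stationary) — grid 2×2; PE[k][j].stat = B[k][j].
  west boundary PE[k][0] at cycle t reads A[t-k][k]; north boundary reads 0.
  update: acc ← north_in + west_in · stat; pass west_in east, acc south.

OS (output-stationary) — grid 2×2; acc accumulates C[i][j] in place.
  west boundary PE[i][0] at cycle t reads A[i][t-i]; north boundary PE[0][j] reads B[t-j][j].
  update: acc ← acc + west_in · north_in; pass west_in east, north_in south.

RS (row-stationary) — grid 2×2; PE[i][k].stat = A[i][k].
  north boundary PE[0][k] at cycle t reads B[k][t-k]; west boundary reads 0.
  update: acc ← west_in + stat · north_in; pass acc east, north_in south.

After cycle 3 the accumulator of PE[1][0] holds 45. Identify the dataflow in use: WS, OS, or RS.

dataflow = OS

Under WS (2×2), PE[1][0]:
  step 0 · PE1,0: acc=0; fwd→0 fwd↓0
  step 1 · PE1,0: acc=60; fwd→6 fwd↓60
  step 2 · PE1,0: acc=45; fwd→3 fwd↓45
  step 3 · PE1,0: acc=0; fwd→0 fwd↓0
Under OS (2×2), PE[1][0]:
  step 0 · PE1,0: acc=0; fwd→0 fwd↓0
  step 1 · PE1,0: acc=24; fwd→8 fwd↓3
  step 2 · PE1,0: acc=45; fwd→3 fwd↓7
  step 3 · PE1,0: acc=45; fwd→0 fwd↓0
Under RS (2×2), PE[1][0]:
  step 0 · PE1,0: acc=0; fwd→0 fwd↓0
  step 1 · PE1,0: acc=24; fwd→24 fwd↓3
  step 2 · PE1,0: acc=8; fwd→8 fwd↓1
  step 3 · PE1,0: acc=0; fwd→0 fwd↓0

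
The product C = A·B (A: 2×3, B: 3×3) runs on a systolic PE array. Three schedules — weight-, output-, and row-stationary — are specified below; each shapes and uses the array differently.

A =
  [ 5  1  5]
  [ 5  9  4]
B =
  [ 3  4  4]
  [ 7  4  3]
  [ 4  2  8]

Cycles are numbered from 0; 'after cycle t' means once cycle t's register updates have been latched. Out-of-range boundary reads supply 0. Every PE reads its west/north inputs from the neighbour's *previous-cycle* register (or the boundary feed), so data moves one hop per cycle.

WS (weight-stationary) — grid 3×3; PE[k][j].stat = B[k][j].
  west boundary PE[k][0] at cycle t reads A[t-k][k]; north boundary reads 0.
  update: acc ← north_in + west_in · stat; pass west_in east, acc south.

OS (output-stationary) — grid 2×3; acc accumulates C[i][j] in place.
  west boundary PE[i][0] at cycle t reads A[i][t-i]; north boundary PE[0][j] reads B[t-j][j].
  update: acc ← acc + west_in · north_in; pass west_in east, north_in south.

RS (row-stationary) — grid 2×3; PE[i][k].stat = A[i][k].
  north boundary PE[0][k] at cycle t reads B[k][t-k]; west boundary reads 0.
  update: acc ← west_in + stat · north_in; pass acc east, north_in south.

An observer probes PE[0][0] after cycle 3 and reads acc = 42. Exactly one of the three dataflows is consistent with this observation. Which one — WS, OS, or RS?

WS (3×3 grid), PE[0][0]:
  cycle 0: PE[0][0] → acc 15, east 5, south 15
  cycle 1: PE[0][0] → acc 15, east 5, south 15
  cycle 2: PE[0][0] → acc 0, east 0, south 0
  cycle 3: PE[0][0] → acc 0, east 0, south 0
OS (2×3 grid), PE[0][0]:
  cycle 0: PE[0][0] → acc 15, east 5, south 3
  cycle 1: PE[0][0] → acc 22, east 1, south 7
  cycle 2: PE[0][0] → acc 42, east 5, south 4
  cycle 3: PE[0][0] → acc 42, east 0, south 0
RS (2×3 grid), PE[0][0]:
  cycle 0: PE[0][0] → acc 15, east 15, south 3
  cycle 1: PE[0][0] → acc 20, east 20, south 4
  cycle 2: PE[0][0] → acc 20, east 20, south 4
  cycle 3: PE[0][0] → acc 0, east 0, south 0

dataflow = OS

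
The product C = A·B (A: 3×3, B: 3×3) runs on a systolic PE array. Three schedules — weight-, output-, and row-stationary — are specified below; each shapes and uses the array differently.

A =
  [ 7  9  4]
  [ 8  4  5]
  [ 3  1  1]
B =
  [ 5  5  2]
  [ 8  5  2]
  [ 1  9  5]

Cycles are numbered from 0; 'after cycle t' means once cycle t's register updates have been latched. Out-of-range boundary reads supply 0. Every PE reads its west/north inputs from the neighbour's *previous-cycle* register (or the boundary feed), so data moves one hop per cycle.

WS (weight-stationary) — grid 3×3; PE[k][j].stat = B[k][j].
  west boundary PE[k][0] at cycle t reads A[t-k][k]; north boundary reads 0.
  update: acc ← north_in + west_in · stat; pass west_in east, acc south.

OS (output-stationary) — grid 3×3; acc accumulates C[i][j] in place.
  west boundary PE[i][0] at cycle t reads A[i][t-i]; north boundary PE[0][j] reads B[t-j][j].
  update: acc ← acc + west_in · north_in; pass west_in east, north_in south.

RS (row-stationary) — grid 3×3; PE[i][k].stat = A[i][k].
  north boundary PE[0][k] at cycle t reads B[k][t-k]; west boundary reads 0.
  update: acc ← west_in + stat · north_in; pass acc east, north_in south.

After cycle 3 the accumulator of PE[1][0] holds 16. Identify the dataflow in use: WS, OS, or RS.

Under WS (3×3), PE[1][0]:
  @0  [1,0]  acc 0  |  →0  ↓0
  @1  [1,0]  acc 107  |  →9  ↓107
  @2  [1,0]  acc 72  |  →4  ↓72
  @3  [1,0]  acc 23  |  →1  ↓23
Under OS (3×3), PE[1][0]:
  @0  [1,0]  acc 0  |  →0  ↓0
  @1  [1,0]  acc 40  |  →8  ↓5
  @2  [1,0]  acc 72  |  →4  ↓8
  @3  [1,0]  acc 77  |  →5  ↓1
Under RS (3×3), PE[1][0]:
  @0  [1,0]  acc 0  |  →0  ↓0
  @1  [1,0]  acc 40  |  →40  ↓5
  @2  [1,0]  acc 40  |  →40  ↓5
  @3  [1,0]  acc 16  |  →16  ↓2

dataflow = RS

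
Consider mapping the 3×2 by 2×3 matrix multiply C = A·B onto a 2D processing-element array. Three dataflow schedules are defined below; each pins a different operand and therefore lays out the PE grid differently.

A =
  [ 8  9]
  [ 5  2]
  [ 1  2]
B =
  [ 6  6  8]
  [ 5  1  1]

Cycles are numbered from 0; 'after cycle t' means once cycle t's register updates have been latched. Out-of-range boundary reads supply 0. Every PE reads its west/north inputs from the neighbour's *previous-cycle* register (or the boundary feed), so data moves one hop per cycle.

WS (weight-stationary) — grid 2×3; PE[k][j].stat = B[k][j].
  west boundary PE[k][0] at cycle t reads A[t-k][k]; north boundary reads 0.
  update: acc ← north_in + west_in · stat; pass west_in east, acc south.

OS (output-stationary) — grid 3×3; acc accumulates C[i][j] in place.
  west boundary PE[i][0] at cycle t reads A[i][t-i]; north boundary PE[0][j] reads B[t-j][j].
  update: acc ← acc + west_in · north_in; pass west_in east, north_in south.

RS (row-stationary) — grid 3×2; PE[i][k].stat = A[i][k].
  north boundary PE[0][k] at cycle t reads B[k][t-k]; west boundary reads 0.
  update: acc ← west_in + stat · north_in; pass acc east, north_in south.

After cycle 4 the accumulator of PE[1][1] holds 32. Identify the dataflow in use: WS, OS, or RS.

WS [2×3] PE[1][1] across cycles:
  after 0 — PE[1][1] acc=0, pass-E 0, pass-S 0
  after 1 — PE[1][1] acc=0, pass-E 0, pass-S 0
  after 2 — PE[1][1] acc=57, pass-E 9, pass-S 57
  after 3 — PE[1][1] acc=32, pass-E 2, pass-S 32
  after 4 — PE[1][1] acc=8, pass-E 2, pass-S 8
OS [3×3] PE[1][1] across cycles:
  after 0 — PE[1][1] acc=0, pass-E 0, pass-S 0
  after 1 — PE[1][1] acc=0, pass-E 0, pass-S 0
  after 2 — PE[1][1] acc=30, pass-E 5, pass-S 6
  after 3 — PE[1][1] acc=32, pass-E 2, pass-S 1
  after 4 — PE[1][1] acc=32, pass-E 0, pass-S 0
RS [3×2] PE[1][1] across cycles:
  after 0 — PE[1][1] acc=0, pass-E 0, pass-S 0
  after 1 — PE[1][1] acc=0, pass-E 0, pass-S 0
  after 2 — PE[1][1] acc=40, pass-E 40, pass-S 5
  after 3 — PE[1][1] acc=32, pass-E 32, pass-S 1
  after 4 — PE[1][1] acc=42, pass-E 42, pass-S 1

dataflow = OS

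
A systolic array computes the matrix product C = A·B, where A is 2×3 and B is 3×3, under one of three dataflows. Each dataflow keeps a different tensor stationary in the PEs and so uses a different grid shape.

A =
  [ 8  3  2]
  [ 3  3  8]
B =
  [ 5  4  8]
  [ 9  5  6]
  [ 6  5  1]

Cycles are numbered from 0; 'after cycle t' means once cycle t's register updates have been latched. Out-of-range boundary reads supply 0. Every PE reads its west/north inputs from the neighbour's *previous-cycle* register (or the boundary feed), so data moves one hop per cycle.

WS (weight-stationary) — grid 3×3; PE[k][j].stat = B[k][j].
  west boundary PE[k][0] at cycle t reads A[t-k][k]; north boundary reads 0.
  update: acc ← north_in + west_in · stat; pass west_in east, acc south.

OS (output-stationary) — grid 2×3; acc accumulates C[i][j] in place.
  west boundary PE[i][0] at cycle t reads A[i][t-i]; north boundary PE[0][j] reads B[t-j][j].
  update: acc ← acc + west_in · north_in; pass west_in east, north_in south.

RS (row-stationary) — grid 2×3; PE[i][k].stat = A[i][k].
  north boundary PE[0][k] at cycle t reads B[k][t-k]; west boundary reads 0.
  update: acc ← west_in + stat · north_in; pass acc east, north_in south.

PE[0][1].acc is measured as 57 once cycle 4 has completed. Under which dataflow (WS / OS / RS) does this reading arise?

dataflow = OS

Under WS (3×3), PE[0][1]:
  [0] (0,1) acc=0 (h:0 v:0)
  [1] (0,1) acc=32 (h:8 v:32)
  [2] (0,1) acc=12 (h:3 v:12)
  [3] (0,1) acc=0 (h:0 v:0)
  [4] (0,1) acc=0 (h:0 v:0)
Under OS (2×3), PE[0][1]:
  [0] (0,1) acc=0 (h:0 v:0)
  [1] (0,1) acc=32 (h:8 v:4)
  [2] (0,1) acc=47 (h:3 v:5)
  [3] (0,1) acc=57 (h:2 v:5)
  [4] (0,1) acc=57 (h:0 v:0)
Under RS (2×3), PE[0][1]:
  [0] (0,1) acc=0 (h:0 v:0)
  [1] (0,1) acc=67 (h:67 v:9)
  [2] (0,1) acc=47 (h:47 v:5)
  [3] (0,1) acc=82 (h:82 v:6)
  [4] (0,1) acc=0 (h:0 v:0)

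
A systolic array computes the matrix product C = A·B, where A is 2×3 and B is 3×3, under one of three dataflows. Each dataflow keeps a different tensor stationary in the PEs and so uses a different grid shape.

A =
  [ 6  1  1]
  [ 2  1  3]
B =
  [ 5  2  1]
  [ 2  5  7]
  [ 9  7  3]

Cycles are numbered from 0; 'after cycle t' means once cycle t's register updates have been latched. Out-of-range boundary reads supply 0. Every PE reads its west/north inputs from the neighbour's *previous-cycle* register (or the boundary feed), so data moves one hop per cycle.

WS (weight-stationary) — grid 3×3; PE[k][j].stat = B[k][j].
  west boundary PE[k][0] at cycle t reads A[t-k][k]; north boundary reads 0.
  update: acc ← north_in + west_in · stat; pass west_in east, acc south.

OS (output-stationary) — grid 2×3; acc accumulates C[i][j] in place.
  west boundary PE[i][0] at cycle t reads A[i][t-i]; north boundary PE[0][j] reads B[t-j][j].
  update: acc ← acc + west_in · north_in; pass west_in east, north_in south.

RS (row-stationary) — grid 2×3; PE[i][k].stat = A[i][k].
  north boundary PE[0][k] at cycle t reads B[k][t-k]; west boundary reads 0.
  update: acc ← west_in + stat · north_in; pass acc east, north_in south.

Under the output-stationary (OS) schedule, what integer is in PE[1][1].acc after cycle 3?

PE[1][1].acc = 9

OS 2×3: PE[1][1] cycle-by-cycle (with neighbour feeds):
  0: (0,1).acc=0  regs=<0,0>
  0: (1,0).acc=0  regs=<0,0>
  0: (1,1).acc=0  regs=<0,0>
  1: (0,1).acc=12  regs=<6,2>
  1: (1,0).acc=10  regs=<2,5>
  1: (1,1).acc=0  regs=<0,0>
  2: (0,1).acc=17  regs=<1,5>
  2: (1,0).acc=12  regs=<1,2>
  2: (1,1).acc=4  regs=<2,2>
  3: (0,1).acc=24  regs=<1,7>
  3: (1,0).acc=39  regs=<3,9>
  3: (1,1).acc=9  regs=<1,5>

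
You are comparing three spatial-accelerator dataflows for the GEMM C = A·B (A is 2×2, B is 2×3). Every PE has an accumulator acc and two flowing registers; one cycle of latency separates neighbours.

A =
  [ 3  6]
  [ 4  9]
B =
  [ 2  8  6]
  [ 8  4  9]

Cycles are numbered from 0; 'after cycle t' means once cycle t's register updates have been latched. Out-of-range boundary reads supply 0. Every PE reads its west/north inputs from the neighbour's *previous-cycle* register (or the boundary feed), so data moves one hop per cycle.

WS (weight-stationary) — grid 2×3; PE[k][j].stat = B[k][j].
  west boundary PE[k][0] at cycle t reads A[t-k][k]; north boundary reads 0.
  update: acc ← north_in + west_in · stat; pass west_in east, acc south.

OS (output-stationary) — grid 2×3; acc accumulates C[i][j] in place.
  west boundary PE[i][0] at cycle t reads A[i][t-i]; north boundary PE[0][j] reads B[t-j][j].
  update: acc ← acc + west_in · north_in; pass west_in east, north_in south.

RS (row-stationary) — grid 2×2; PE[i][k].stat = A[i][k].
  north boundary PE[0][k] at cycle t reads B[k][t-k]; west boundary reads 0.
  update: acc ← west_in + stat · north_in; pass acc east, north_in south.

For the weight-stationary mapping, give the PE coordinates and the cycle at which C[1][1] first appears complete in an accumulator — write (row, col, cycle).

WS: C[1][1] accumulates in PE[1][1]:
  c0 r1c1: 0 / 0 / 0
  c1 r1c1: 0 / 0 / 0
  c2 r1c1: 48 / 6 / 48
  c3 r1c1: 68 / 9 / 68

(row, col, cycle) = (1, 1, 3)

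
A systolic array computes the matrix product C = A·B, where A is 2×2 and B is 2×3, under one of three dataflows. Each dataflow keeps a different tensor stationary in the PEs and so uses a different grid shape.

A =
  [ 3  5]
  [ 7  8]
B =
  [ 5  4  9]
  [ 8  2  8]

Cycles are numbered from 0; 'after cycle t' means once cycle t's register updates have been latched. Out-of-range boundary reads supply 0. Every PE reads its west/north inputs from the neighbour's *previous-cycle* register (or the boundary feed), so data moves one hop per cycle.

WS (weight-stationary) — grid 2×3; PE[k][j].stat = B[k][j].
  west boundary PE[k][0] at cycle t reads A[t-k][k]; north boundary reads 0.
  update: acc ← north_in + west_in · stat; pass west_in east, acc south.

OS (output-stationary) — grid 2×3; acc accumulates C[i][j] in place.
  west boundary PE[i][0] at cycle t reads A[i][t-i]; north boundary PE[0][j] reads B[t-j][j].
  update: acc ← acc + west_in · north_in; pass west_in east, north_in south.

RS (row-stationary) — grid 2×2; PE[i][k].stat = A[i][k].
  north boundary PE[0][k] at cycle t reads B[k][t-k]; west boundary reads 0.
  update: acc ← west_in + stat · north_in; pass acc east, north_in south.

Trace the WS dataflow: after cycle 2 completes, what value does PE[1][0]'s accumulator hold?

PE[1][0].acc = 99

WS (2×3). Following PE[1][0] plus its west/north inputs:
  0: (0,0).acc=15  regs=<3,15>
  0: (1,0).acc=0  regs=<0,0>
  1: (0,0).acc=35  regs=<7,35>
  1: (1,0).acc=55  regs=<5,55>
  2: (0,0).acc=0  regs=<0,0>
  2: (1,0).acc=99  regs=<8,99>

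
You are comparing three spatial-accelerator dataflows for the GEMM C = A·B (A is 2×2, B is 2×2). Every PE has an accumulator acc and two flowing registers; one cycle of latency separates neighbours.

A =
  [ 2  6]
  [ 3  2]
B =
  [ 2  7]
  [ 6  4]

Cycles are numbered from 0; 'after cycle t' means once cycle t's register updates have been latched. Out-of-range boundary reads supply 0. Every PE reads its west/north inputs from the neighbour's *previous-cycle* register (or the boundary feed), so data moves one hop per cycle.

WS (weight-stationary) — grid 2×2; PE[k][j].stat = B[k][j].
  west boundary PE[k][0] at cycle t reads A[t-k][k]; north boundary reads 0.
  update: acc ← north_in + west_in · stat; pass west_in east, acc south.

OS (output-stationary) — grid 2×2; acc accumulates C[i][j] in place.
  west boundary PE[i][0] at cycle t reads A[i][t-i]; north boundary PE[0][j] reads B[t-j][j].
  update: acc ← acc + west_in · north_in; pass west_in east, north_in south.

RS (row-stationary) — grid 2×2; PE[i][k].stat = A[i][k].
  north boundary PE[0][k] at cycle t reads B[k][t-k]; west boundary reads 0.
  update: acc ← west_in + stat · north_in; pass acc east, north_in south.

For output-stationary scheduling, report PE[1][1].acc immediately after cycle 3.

OS on a 2×2 grid — tracing PE[1][1] and its feeders:
  [0] (0,1) acc=0 (h:0 v:0)
  [0] (1,0) acc=0 (h:0 v:0)
  [0] (1,1) acc=0 (h:0 v:0)
  [1] (0,1) acc=14 (h:2 v:7)
  [1] (1,0) acc=6 (h:3 v:2)
  [1] (1,1) acc=0 (h:0 v:0)
  [2] (0,1) acc=38 (h:6 v:4)
  [2] (1,0) acc=18 (h:2 v:6)
  [2] (1,1) acc=21 (h:3 v:7)
  [3] (0,1) acc=38 (h:0 v:0)
  [3] (1,0) acc=18 (h:0 v:0)
  [3] (1,1) acc=29 (h:2 v:4)

PE[1][1].acc = 29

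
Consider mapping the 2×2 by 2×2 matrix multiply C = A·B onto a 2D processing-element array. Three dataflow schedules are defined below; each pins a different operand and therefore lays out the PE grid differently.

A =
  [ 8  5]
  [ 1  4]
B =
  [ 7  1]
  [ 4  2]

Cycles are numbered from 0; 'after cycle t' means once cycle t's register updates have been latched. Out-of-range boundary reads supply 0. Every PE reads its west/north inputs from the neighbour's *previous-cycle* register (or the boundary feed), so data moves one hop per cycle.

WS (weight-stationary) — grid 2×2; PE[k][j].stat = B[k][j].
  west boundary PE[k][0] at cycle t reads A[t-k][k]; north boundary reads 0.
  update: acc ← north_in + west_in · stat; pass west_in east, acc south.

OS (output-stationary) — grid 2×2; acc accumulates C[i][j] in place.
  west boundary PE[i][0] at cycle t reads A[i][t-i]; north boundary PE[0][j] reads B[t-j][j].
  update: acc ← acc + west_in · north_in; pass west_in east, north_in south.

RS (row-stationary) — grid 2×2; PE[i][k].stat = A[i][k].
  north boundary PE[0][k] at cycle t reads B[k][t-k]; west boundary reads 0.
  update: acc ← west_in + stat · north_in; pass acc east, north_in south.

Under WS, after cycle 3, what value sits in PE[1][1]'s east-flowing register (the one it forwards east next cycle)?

WS 2×2: PE[1][1] cycle-by-cycle (with neighbour feeds):
  @0  [0,1]  acc 0  |  →0  ↓0
  @0  [1,0]  acc 0  |  →0  ↓0
  @0  [1,1]  acc 0  |  →0  ↓0
  @1  [0,1]  acc 8  |  →8  ↓8
  @1  [1,0]  acc 76  |  →5  ↓76
  @1  [1,1]  acc 0  |  →0  ↓0
  @2  [0,1]  acc 1  |  →1  ↓1
  @2  [1,0]  acc 23  |  →4  ↓23
  @2  [1,1]  acc 18  |  →5  ↓18
  @3  [0,1]  acc 0  |  →0  ↓0
  @3  [1,0]  acc 0  |  →0  ↓0
  @3  [1,1]  acc 9  |  →4  ↓9

register = 4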